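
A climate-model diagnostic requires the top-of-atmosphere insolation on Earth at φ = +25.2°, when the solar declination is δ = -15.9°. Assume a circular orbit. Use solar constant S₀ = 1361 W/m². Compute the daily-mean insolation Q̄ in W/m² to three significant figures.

Q̄ ≈ 301 W/m²

cos H₀ = −tan(+25.2°) tan(-15.900°) = 0.1340, H₀ = 1.4363 rad.
Bracket: H₀ sin φ sin δ + cos φ cos δ sin H₀ = 1.4363×0.42578×-0.27396 + 0.90483×0.96174×0.99098 = -0.167540 + 0.862362 = 0.694822.
Q̄ = (S₀/π) × [bracket] = (1361/π) × 0.694822 = 301.0 W/m².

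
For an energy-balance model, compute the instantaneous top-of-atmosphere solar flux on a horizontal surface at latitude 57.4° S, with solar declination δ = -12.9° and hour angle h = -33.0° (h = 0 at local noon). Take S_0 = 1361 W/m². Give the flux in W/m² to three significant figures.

855 W/m²

cos θ_z = sin ϕ sin δ + cos ϕ cos δ cos h = 0.188078 + 0.440447 = 0.628525.
Flux = S_0 · cos θ_z = 1361 × 0.628525 = 855.4 W/m².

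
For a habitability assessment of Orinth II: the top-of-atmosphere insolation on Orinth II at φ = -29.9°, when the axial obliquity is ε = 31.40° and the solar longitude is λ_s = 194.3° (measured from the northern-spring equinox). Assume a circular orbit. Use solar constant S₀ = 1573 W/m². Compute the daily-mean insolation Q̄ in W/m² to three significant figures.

Solar declination: sin δ = sin ε · sin λ_s = sin 31.40° × sin 194.3° = -0.12869, so δ = -7.394°.
cos H₀ = −tan(-29.9°) tan(-7.394°) = -0.0746, H₀ = 1.6455 rad.
Bracket: H₀ sin φ sin δ + cos φ cos δ sin H₀ = 1.6455×-0.49849×-0.12869 + 0.86690×0.99169×0.99721 = 0.105560 + 0.857298 = 0.962858.
Q̄ = (S₀/π) × [bracket] = (1573/π) × 0.962858 = 482.1 W/m².

Q̄ ≈ 482 W/m²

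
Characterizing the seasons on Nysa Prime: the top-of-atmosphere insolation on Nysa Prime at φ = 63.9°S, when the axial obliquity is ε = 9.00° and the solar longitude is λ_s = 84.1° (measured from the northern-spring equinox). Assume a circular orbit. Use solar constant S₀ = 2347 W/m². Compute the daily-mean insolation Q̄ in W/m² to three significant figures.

Solar declination: sin δ = sin ε · sin λ_s = sin 9.00° × sin 84.1° = 0.15561, so δ = +8.952°.
cos H₀ = −tan(-63.9°) tan(+8.952°) = 0.3215, H₀ = 1.2434 rad.
Bracket: H₀ sin φ sin δ + cos φ cos δ sin H₀ = 1.2434×-0.89803×0.15561 + 0.43994×0.98782×0.94689 = -0.173756 + 0.411501 = 0.237745.
Q̄ = (S₀/π) × [bracket] = (2347/π) × 0.237745 = 177.6 W/m².

Q̄ ≈ 178 W/m²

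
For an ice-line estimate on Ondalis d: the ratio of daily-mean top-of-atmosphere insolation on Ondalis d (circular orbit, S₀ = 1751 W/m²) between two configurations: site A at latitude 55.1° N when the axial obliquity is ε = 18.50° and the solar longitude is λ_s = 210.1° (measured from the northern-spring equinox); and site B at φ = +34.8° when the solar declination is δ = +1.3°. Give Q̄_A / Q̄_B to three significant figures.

— Configuration A (φ=+55.1°):
Solar declination: sin δ = sin ε · sin λ_s = sin 18.50° × sin 210.1° = -0.15913, so δ = -9.157°.
cos H₀ = −tan(+55.1°) tan(-9.157°) = 0.2311, H₀ = 1.3376 rad.
Bracket: H₀ sin φ sin δ + cos φ cos δ sin H₀ = 1.3376×0.82015×-0.15913 + 0.57215×0.98726×0.97294 = -0.174571 + 0.549576 = 0.375005.
Q̄ = (S₀/π) × [bracket] = (1751/π) × 0.375005 = 209.01 W/m².
— Configuration B (φ=+34.8°):
cos H₀ = −tan(+34.8°) tan(+1.300°) = -0.0158, H₀ = 1.5866 rad.
Bracket: H₀ sin φ sin δ + cos φ cos δ sin H₀ = 1.5866×0.57071×0.02269 + 0.82115×0.99974×0.99988 = 0.020546 + 0.820838 = 0.841384.
Q̄ = (S₀/π) × [bracket] = (1751/π) × 0.841384 = 468.95 W/m².
Ratio Q̄_A / Q̄_B = 209.01 / 468.95 = 0.4457.

Q̄_A / Q̄_B ≈ 0.446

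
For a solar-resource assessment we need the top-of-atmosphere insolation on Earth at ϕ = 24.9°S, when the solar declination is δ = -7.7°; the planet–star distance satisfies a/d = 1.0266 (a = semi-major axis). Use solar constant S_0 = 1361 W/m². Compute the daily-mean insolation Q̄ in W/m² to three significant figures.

cos h₀ = −tan(-24.9°) tan(-7.700°) = -0.0628, h₀ = 1.6336 rad.
Bracket: h₀ sin ϕ sin δ + cos ϕ cos δ sin h₀ = 1.6336×-0.42104×-0.13399 + 0.90704×0.99098×0.99803 = 0.092160 + 0.897088 = 0.989248.
Inverse-square distance factor (a/d)² = 1.0266² = 1.053908.
Q̄ = (S_0/π) × 1.053908 × [bracket] = (1361/π) × 1.053908 × 0.989248 = 451.7 W/m².

Q̄ ≈ 452 W/m²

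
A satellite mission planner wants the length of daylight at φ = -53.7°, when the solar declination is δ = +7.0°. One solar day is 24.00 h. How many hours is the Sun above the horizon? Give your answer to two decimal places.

cos H₀ = −tan φ · tan δ = −tan(-53.7°) × tan(+7.000°) = 0.1672, so H₀ = 1.4029 rad = 80.38°.
Daylight = 2H₀/(2π) × 24.00 h = (1.4029/π) × 24.00 = 10.72 h.

10.72 h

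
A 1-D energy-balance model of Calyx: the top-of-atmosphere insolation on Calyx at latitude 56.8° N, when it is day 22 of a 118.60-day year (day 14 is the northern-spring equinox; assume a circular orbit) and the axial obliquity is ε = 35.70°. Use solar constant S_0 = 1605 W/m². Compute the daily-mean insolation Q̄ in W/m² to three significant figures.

Q̄ ≈ 452 W/m²

Solar longitude: L_s = 360° × (22 − 14)/118.60 = 24.283°.
sin δ = sin 35.70° × sin 24.283° = 0.23998, so δ = +13.885°.
cos h₀ = −tan(+56.8°) tan(+13.885°) = -0.3778, h₀ = 1.9582 rad.
Bracket: h₀ sin ϕ sin δ + cos ϕ cos δ sin h₀ = 1.9582×0.83676×0.23998 + 0.54756×0.97078×0.92590 = 0.393218 + 0.492172 = 0.885390.
Q̄ = (S_0/π) × [bracket] = (1605/π) × 0.885390 = 452.3 W/m².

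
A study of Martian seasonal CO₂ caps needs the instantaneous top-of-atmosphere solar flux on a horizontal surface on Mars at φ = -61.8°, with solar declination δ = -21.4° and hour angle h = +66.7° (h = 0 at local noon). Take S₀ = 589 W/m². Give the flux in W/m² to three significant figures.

292 W/m²

cos θ_z = sin φ sin δ + cos φ cos δ cos h = 0.321567 + 0.174029 = 0.495596.
Flux = S₀ · cos θ_z = 589 × 0.495596 = 291.9 W/m².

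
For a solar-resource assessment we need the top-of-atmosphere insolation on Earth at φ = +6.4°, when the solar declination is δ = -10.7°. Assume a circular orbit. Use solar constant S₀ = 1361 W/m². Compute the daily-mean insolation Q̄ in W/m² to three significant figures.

Q̄ ≈ 409 W/m²

cos H₀ = −tan(+6.4°) tan(-10.700°) = 0.0212, H₀ = 1.5496 rad.
Bracket: H₀ sin φ sin δ + cos φ cos δ sin H₀ = 1.5496×0.11147×-0.18567 + 0.99377×0.98261×0.99978 = -0.032072 + 0.976274 = 0.944202.
Q̄ = (S₀/π) × [bracket] = (1361/π) × 0.944202 = 409.0 W/m².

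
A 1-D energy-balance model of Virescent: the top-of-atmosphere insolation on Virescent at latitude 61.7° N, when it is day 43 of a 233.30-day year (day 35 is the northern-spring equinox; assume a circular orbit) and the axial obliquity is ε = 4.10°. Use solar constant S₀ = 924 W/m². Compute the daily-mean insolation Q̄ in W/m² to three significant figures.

Solar longitude: λ_s = 360° × (43 − 35)/233.30 = 12.345°.
sin δ = sin 4.10° × sin 12.345° = 0.01529, so δ = +0.876°.
cos H₀ = −tan(+61.7°) tan(+0.876°) = -0.0284, H₀ = 1.5992 rad.
Bracket: H₀ sin φ sin δ + cos φ cos δ sin H₀ = 1.5992×0.88048×0.01529 + 0.47409×0.99988×0.99960 = 0.021529 + 0.473843 = 0.495372.
Q̄ = (S₀/π) × [bracket] = (924/π) × 0.495372 = 145.7 W/m².

Q̄ ≈ 146 W/m²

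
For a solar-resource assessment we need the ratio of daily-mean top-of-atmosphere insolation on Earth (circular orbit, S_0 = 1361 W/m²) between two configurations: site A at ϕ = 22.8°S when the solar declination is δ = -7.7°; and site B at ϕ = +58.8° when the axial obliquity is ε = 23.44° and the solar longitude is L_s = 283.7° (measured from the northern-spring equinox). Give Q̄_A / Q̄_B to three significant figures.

Q̄_A / Q̄_B ≈ 12.7

— Configuration A (ϕ=-22.8°):
cos h₀ = −tan(-22.8°) tan(-7.700°) = -0.0568, h₀ = 1.6277 rad.
Bracket: h₀ sin ϕ sin δ + cos ϕ cos δ sin h₀ = 1.6277×-0.38752×-0.13399 + 0.92186×0.99098×0.99838 = 0.084516 + 0.912065 = 0.996581.
Q̄ = (S_0/π) × [bracket] = (1361/π) × 0.996581 = 431.74 W/m².
— Configuration B (ϕ=+58.8°):
Solar declination: sin δ = sin ε · sin L_s = sin 23.44° × sin 283.7° = -0.38647, so δ = -22.735°.
cos h₀ = −tan(+58.8°) tan(-22.735°) = 0.6919, h₀ = 0.8067 rad.
Bracket: h₀ sin ϕ sin δ + cos ϕ cos δ sin h₀ = 0.8067×0.85536×-0.38647 + 0.51803×0.92230×0.72199 = -0.266672 + 0.344952 = 0.078280.
Q̄ = (S_0/π) × [bracket] = (1361/π) × 0.078280 = 33.912 W/m².
Ratio Q̄_A / Q̄_B = 431.74 / 33.912 = 12.73.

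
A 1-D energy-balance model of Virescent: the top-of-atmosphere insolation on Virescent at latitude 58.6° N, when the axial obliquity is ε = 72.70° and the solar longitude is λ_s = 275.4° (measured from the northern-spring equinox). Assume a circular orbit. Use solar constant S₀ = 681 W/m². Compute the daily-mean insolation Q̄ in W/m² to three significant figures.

Q̄ ≈ 0.00 W/m²

Solar declination: sin δ = sin ε · sin λ_s = sin 72.70° × sin 275.4° = -0.95052, so δ = -71.901°.
cos H₀ = −tan(+58.6°) tan(-71.901°) = 5.0127 ≥ 1 ⇒ polar night, H₀ = 0 and Q̄ = 0.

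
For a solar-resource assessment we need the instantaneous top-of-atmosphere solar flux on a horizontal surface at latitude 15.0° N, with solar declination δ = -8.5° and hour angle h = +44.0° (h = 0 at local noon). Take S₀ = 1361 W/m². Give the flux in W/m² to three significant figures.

883 W/m²

cos θ_z = sin φ sin δ + cos φ cos δ cos h = -0.038256 + 0.687197 = 0.648941.
Flux = S₀ · cos θ_z = 1361 × 0.648941 = 883.2 W/m².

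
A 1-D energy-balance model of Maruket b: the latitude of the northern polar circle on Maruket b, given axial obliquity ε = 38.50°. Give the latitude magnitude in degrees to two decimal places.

51.50°

The polar circle is the lowest latitude that experiences at least one full rotation of continuous daylight at the northern-summer solstice; it lies at |φ| = 90° − ε = 90° − 38.50° = 51.50°.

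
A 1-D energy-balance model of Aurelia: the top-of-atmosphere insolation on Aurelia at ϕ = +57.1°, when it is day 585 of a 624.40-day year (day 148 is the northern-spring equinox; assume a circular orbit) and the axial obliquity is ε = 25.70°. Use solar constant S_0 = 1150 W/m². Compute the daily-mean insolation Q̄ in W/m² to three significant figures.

Solar longitude: L_s = 360° × (585 − 148)/624.40 = 251.954°.
sin δ = sin 25.70° × sin 251.954° = -0.41233, so δ = -24.351°.
cos h₀ = −tan(+57.1°) tan(-24.351°) = 0.6996, h₀ = 0.7960 rad.
Bracket: h₀ sin ϕ sin δ + cos ϕ cos δ sin h₀ = 0.7960×0.83962×-0.41233 + 0.54317×0.91104×0.71454 = -0.275576 + 0.353590 = 0.078014.
Q̄ = (S_0/π) × [bracket] = (1150/π) × 0.078014 = 28.56 W/m².

Q̄ ≈ 28.6 W/m²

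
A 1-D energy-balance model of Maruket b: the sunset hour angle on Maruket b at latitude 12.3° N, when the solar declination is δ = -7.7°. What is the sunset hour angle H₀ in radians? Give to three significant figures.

H₀ = 1.54 rad

cos H₀ = −tan φ · tan δ = −tan(+12.3°) × tan(-7.700°) = 0.0295, so H₀ = 1.5413 rad = 88.31°.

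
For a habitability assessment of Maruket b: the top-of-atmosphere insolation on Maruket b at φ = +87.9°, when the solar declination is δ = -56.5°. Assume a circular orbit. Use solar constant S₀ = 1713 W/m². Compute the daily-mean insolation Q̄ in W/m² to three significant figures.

cos H₀ = −tan(+87.9°) tan(-56.500°) = 41.2027 ≥ 1 ⇒ polar night, H₀ = 0 and Q̄ = 0.

Q̄ ≈ 0.00 W/m²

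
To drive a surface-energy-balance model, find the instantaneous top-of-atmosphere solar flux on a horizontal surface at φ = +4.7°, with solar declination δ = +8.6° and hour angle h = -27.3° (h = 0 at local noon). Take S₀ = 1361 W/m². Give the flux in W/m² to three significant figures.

1.21e+03 W/m²

cos θ_z = sin φ sin δ + cos φ cos δ cos h = 0.012253 + 0.875671 = 0.887924.
Flux = S₀ · cos θ_z = 1361 × 0.887924 = 1208 W/m².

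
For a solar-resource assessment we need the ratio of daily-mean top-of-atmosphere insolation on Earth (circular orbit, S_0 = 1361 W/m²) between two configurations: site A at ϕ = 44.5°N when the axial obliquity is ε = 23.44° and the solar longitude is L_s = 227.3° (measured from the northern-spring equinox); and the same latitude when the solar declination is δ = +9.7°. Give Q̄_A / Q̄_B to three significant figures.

Q̄_A / Q̄_B ≈ 0.435

— Configuration A (ϕ=+44.5°):
Solar declination: sin δ = sin ε · sin L_s = sin 23.44° × sin 227.3° = -0.29234, so δ = -16.998°.
cos h₀ = −tan(+44.5°) tan(-16.998°) = 0.3004, h₀ = 1.2657 rad.
Bracket: h₀ sin ϕ sin δ + cos ϕ cos δ sin h₀ = 1.2657×0.70091×-0.29234 + 0.71325×0.95631×0.95381 = -0.259347 + 0.650582 = 0.391235.
Q̄ = (S_0/π) × [bracket] = (1361/π) × 0.391235 = 169.49 W/m².
— Configuration B (ϕ=+44.5°):
cos h₀ = −tan(+44.5°) tan(+9.700°) = -0.1680, h₀ = 1.7396 rad.
Bracket: h₀ sin ϕ sin δ + cos ϕ cos δ sin h₀ = 1.7396×0.70091×0.16849 + 0.71325×0.98570×0.98579 = 0.205440 + 0.693060 = 0.898500.
Q̄ = (S_0/π) × [bracket] = (1361/π) × 0.898500 = 389.25 W/m².
Ratio Q̄_A / Q̄_B = 169.49 / 389.25 = 0.4354.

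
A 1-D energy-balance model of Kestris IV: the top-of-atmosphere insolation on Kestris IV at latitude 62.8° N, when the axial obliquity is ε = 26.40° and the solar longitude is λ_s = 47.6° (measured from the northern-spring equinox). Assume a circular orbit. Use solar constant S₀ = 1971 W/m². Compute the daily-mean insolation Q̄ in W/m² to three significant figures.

Q̄ ≈ 623 W/m²

Solar declination: sin δ = sin ε · sin λ_s = sin 26.40° × sin 47.6° = 0.32834, so δ = +19.168°.
cos H₀ = −tan(+62.8°) tan(+19.168°) = -0.6764, H₀ = 2.3136 rad.
Bracket: H₀ sin φ sin δ + cos φ cos δ sin H₀ = 2.3136×0.88942×0.32834 + 0.45710×0.94456×0.73655 = 0.675646 + 0.318012 = 0.993658.
Q̄ = (S₀/π) × [bracket] = (1971/π) × 0.993658 = 623.4 W/m².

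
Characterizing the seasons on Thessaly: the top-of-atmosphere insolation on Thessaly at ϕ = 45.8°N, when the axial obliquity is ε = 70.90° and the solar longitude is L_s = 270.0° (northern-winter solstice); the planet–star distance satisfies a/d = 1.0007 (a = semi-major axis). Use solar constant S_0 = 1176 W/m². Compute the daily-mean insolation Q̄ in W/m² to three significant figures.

Q̄ ≈ 0.00 W/m²

Solar declination: sin δ = sin ε · sin L_s = sin 70.90° × sin 270.0° = -0.94495, so δ = -70.900°.
cos h₀ = −tan(+45.8°) tan(-70.900°) = 2.9696 ≥ 1 ⇒ polar night, h₀ = 0 and Q̄ = 0.
Inverse-square distance factor (a/d)² = 1.0007² = 1.001400.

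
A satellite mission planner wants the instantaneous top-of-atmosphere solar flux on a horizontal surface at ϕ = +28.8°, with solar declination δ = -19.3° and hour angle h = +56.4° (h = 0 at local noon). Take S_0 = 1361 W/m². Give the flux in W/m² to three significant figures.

cos θ_z = sin ϕ sin δ + cos ϕ cos δ cos h = -0.159227 + 0.457688 = 0.298461.
Flux = S_0 · cos θ_z = 1361 × 0.298461 = 406.2 W/m².

406 W/m²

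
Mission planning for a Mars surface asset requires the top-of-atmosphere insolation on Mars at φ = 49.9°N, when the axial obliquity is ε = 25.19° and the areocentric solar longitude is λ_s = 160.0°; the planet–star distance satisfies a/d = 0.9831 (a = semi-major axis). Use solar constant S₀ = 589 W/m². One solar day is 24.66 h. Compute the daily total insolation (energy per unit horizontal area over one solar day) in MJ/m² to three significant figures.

sin δ = sin 25.19° × sin 160.0° = 0.14557, so δ = +8.370°.
cos H₀ = −tan(+49.9°) tan(+8.370°) = -0.1747, H₀ = 1.7464 rad.
Bracket: H₀ sin φ sin δ + cos φ cos δ sin H₀ = 1.7464×0.76492×0.14557 + 0.64412×0.98935×0.98462 = 0.194461 + 0.627459 = 0.821920.
Inverse-square distance factor (a/d)² = 0.9831² = 0.966486.
Q̄ = (S₀/π) × 0.966486 × [bracket] = (589/π) × 0.966486 × 0.821920 = 148.93 W/m².
Daily total = Q̄ × 24.66 h × 3600 s/h = 148.93 × 24.66 × 3600 / 10⁶ = 13.22 MJ/m².

13.2 MJ/m²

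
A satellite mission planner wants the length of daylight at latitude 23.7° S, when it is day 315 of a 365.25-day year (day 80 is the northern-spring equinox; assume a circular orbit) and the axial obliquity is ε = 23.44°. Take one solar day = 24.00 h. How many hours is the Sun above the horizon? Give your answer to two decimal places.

13.10 h

Solar longitude: L_s = 360° × (315 − 80)/365.25 = 231.622°.
sin δ = sin 23.44° × sin 231.622° = -0.31184, so δ = -18.170°.
cos h₀ = −tan ϕ · tan δ = −tan(-23.7°) × tan(-18.170°) = -0.1441, so h₀ = 1.7154 rad = 98.28°.
Daylight = 2h₀/(2π) × 24.00 h = (1.7154/π) × 24.00 = 13.10 h.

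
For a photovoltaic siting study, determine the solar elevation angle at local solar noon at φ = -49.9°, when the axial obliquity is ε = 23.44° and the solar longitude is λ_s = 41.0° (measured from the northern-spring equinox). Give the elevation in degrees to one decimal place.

Solar declination: sin δ = sin ε · sin λ_s = sin 23.44° × sin 41.0° = 0.26097, so δ = +15.128°.
At local noon the hour angle is zero, so the zenith angle equals |φ − δ| = |-49.9° − (+15.128°)| = 65.028°.
Elevation = 90° − 65.028° = 25.0°.

25.0°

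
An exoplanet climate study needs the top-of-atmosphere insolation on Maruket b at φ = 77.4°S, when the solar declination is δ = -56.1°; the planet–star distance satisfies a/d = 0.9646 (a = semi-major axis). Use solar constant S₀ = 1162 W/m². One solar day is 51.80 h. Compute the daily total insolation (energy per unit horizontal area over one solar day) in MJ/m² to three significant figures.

cos H₀ = −tan(-77.4°) tan(-56.100°) = -6.6576 ≤ −1 ⇒ polar day, H₀ = π.
Bracket: H₀ sin φ sin δ + cos φ cos δ sin H₀ = 3.1416×-0.97592×-0.83001 + 0.21814×0.55775×0.00000 = 2.544769 + 0.000000 = 2.544769.
Inverse-square distance factor (a/d)² = 0.9646² = 0.930453.
Q̄ = (S₀/π) × 0.930453 × [bracket] = (1162/π) × 0.930453 × 2.544769 = 875.79 W/m².
Daily total = Q̄ × 51.80 h × 3600 s/h = 875.79 × 51.80 × 3600 / 10⁶ = 163.3 MJ/m².

163 MJ/m²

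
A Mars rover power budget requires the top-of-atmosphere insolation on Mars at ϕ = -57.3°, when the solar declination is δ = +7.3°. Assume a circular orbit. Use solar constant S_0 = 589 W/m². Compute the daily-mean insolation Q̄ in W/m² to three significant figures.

cos h₀ = −tan(-57.3°) tan(+7.300°) = 0.1995, h₀ = 1.3699 rad.
Bracket: h₀ sin ϕ sin δ + cos ϕ cos δ sin h₀ = 1.3699×-0.84151×0.12706 + 0.54024×0.99189×0.97989 = -0.146473 + 0.525083 = 0.378610.
Q̄ = (S_0/π) × [bracket] = (589/π) × 0.378610 = 70.98 W/m².

Q̄ ≈ 71.0 W/m²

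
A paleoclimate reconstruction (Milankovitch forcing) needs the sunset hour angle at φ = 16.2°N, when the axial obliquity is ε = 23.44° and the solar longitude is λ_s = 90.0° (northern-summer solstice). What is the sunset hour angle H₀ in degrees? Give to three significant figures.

Solar declination: sin δ = sin ε · sin λ_s = sin 23.44° × sin 90.0° = 0.39779, so δ = +23.440°.
cos H₀ = −tan φ · tan δ = −tan(+16.2°) × tan(+23.440°) = -0.1260, so H₀ = 1.6971 rad = 97.24°.

H₀ = 97.2°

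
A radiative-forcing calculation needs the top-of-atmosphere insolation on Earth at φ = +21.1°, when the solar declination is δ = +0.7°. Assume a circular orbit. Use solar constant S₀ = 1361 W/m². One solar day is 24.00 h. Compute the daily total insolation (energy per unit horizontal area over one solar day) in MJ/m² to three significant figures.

cos H₀ = −tan(+21.1°) tan(+0.700°) = -0.0047, H₀ = 1.5755 rad.
Bracket: H₀ sin φ sin δ + cos φ cos δ sin H₀ = 1.5755×0.36000×0.01222 + 0.93295×0.99993×0.99999 = 0.006931 + 0.932875 = 0.939806.
Q̄ = (S₀/π) × [bracket] = (1361/π) × 0.939806 = 407.14 W/m².
Daily total = Q̄ × 24.00 h × 3600 s/h = 407.14 × 24.00 × 3600 / 10⁶ = 35.18 MJ/m².

35.2 MJ/m²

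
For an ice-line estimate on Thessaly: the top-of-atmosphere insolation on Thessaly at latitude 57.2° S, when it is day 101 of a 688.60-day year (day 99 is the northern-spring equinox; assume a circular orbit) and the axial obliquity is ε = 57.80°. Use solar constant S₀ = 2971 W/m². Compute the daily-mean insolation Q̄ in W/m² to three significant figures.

Q̄ ≈ 493 W/m²

Solar longitude: λ_s = 360° × (101 − 99)/688.60 = 1.046°.
sin δ = sin 57.80° × sin 1.046° = 0.01544, so δ = +0.885°.
cos H₀ = −tan(-57.2°) tan(+0.885°) = 0.0240, H₀ = 1.5468 rad.
Bracket: H₀ sin φ sin δ + cos φ cos δ sin H₀ = 1.5468×-0.84057×0.01544 + 0.54171×0.99988×0.99971 = -0.020075 + 0.541488 = 0.521413.
Q̄ = (S₀/π) × [bracket] = (2971/π) × 0.521413 = 493.1 W/m².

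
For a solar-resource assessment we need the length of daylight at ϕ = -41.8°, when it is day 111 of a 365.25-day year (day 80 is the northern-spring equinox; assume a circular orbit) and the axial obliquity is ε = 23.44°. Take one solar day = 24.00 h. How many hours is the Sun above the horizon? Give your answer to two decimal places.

10.58 h

Solar longitude: L_s = 360° × (111 − 80)/365.25 = 30.554°.
sin δ = sin 23.44° × sin 30.554° = 0.20222, so δ = +11.667°.
cos h₀ = −tan ϕ · tan δ = −tan(-41.8°) × tan(+11.667°) = 0.1846, so h₀ = 1.3851 rad = 79.36°.
Daylight = 2h₀/(2π) × 24.00 h = (1.3851/π) × 24.00 = 10.58 h.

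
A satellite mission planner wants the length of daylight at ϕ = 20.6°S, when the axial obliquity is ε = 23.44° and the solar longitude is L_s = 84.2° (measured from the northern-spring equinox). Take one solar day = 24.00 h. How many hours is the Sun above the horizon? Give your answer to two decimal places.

10.76 h

Solar declination: sin δ = sin ε · sin L_s = sin 23.44° × sin 84.2° = 0.39575, so δ = +23.313°.
cos h₀ = −tan ϕ · tan δ = −tan(-20.6°) × tan(+23.313°) = 0.1620, so h₀ = 1.4081 rad = 80.68°.
Daylight = 2h₀/(2π) × 24.00 h = (1.4081/π) × 24.00 = 10.76 h.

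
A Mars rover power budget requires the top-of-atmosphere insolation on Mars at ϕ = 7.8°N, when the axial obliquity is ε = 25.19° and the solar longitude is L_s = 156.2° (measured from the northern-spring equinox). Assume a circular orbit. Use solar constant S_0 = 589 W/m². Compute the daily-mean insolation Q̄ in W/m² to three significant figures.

Q̄ ≈ 190 W/m²

Solar declination: sin δ = sin ε · sin L_s = sin 25.19° × sin 156.2° = 0.17176, so δ = +9.890°.
cos h₀ = −tan(+7.8°) tan(+9.890°) = -0.0239, h₀ = 1.5947 rad.
Bracket: h₀ sin ϕ sin δ + cos ϕ cos δ sin h₀ = 1.5947×0.13572×0.17176 + 0.99075×0.98514×0.99971 = 0.037174 + 0.975744 = 1.012918.
Q̄ = (S_0/π) × [bracket] = (589/π) × 1.012918 = 189.9 W/m².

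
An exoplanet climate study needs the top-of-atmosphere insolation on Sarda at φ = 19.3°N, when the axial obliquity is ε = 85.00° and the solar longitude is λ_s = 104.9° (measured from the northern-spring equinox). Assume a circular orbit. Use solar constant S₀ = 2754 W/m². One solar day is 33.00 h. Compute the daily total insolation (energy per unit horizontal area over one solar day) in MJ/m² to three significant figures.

104 MJ/m²

Solar declination: sin δ = sin ε · sin λ_s = sin 85.00° × sin 104.9° = 0.96270, so δ = +74.301°.
cos H₀ = −tan(+19.3°) tan(+74.301°) = -1.2460 ≤ −1 ⇒ polar day, H₀ = π.
Bracket: H₀ sin φ sin δ + cos φ cos δ sin H₀ = 3.1416×0.33051×0.96270 + 0.94380×0.27058×0.00000 = 0.999600 + 0.000000 = 0.999600.
Q̄ = (S₀/π) × [bracket] = (2754/π) × 0.999600 = 876.27 W/m².
Daily total = Q̄ × 33.00 h × 3600 s/h = 876.27 × 33.00 × 3600 / 10⁶ = 104.1 MJ/m².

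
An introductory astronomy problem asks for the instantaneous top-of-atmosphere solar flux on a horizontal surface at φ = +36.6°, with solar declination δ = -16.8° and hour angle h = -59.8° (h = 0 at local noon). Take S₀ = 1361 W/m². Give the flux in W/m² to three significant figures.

292 W/m²

cos θ_z = sin φ sin δ + cos φ cos δ cos h = -0.172328 + 0.386597 = 0.214269.
Flux = S₀ · cos θ_z = 1361 × 0.214269 = 291.6 W/m².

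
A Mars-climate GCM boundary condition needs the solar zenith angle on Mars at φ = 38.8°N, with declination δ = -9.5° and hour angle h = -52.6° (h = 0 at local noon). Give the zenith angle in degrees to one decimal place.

cos θ_z = sin φ sin δ + cos φ cos δ cos h = -0.103419 + 0.466859 = 0.363440.
θ_z = arccos(0.363440) = 68.7°.

θ_z = 68.7°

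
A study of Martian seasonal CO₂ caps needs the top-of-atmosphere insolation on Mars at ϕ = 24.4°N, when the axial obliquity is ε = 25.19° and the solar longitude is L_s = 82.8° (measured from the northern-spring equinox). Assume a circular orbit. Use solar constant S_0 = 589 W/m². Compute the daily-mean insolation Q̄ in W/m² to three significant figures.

Solar declination: sin δ = sin ε · sin L_s = sin 25.19° × sin 82.8° = 0.42227, so δ = +24.978°.
cos h₀ = −tan(+24.4°) tan(+24.978°) = -0.2113, h₀ = 1.7837 rad.
Bracket: h₀ sin ϕ sin δ + cos ϕ cos δ sin h₀ = 1.7837×0.41310×0.42227 + 0.91068×0.90647×0.97742 = 0.311148 + 0.806864 = 1.118012.
Q̄ = (S_0/π) × [bracket] = (589/π) × 1.118012 = 209.6 W/m².

Q̄ ≈ 210 W/m²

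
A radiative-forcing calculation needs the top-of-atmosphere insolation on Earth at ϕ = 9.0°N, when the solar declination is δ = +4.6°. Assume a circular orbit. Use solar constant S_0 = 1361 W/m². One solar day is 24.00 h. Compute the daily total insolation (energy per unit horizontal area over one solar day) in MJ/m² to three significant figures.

cos h₀ = −tan(+9.0°) tan(+4.600°) = -0.0127, h₀ = 1.5835 rad.
Bracket: h₀ sin ϕ sin δ + cos ϕ cos δ sin h₀ = 1.5835×0.15643×0.08020 + 0.98769×0.99678×0.99992 = 0.019866 + 0.984431 = 1.004297.
Q̄ = (S_0/π) × [bracket] = (1361/π) × 1.004297 = 435.08 W/m².
Daily total = Q̄ × 24.00 h × 3600 s/h = 435.08 × 24.00 × 3600 / 10⁶ = 37.59 MJ/m².

37.6 MJ/m²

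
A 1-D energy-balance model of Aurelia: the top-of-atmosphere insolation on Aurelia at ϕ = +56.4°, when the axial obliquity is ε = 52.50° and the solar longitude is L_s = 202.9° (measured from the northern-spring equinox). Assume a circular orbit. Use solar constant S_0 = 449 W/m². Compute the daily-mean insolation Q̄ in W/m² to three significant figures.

Q̄ ≈ 26.7 W/m²

Solar declination: sin δ = sin ε · sin L_s = sin 52.50° × sin 202.9° = -0.30871, so δ = -17.982°.
cos h₀ = −tan(+56.4°) tan(-17.982°) = 0.4885, h₀ = 1.0604 rad.
Bracket: h₀ sin ϕ sin δ + cos ϕ cos δ sin h₀ = 1.0604×0.83292×-0.30871 + 0.55339×0.95116×0.87256 = -0.272661 + 0.459283 = 0.186622.
Q̄ = (S_0/π) × [bracket] = (449/π) × 0.186622 = 26.67 W/m².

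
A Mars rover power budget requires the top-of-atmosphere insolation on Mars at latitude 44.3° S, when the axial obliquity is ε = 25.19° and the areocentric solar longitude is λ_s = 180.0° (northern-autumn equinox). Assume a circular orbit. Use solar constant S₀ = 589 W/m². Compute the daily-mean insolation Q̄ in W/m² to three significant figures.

sin δ = sin 25.19° × sin 180.0° = 0.00000, so δ = +0.000°.
cos H₀ = −tan(-44.3°) tan(+0.000°) = 0.0000, H₀ = 1.5708 rad.
Bracket: H₀ sin φ sin δ + cos φ cos δ sin H₀ = 1.5708×-0.69842×0.00000 + 0.71569×1.00000×1.00000 = -0.000000 + 0.715690 = 0.715690.
Q̄ = (S₀/π) × [bracket] = (589/π) × 0.715690 = 134.2 W/m².

Q̄ ≈ 134 W/m²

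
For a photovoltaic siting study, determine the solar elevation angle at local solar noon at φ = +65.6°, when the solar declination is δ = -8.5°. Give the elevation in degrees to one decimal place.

At local noon the hour angle is zero, so the zenith angle equals |φ − δ| = |+65.6° − (-8.500°)| = 74.100°.
Elevation = 90° − 74.100° = 15.9°.

15.9°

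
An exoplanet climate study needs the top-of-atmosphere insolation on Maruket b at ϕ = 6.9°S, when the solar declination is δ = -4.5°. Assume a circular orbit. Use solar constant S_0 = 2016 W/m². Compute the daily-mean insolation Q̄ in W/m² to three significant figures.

cos h₀ = −tan(-6.9°) tan(-4.500°) = -0.0095, h₀ = 1.5803 rad.
Bracket: h₀ sin ϕ sin δ + cos ϕ cos δ sin h₀ = 1.5803×-0.12014×-0.07846 + 0.99276×0.99692×0.99995 = 0.014896 + 0.989653 = 1.004549.
Q̄ = (S_0/π) × [bracket] = (2016/π) × 1.004549 = 644.6 W/m².

Q̄ ≈ 645 W/m²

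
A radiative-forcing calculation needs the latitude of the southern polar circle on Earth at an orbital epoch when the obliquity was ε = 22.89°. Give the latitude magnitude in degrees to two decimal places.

67.11°

The polar circle is the lowest latitude that experiences at least one full rotation of continuous darkness at the northern-summer solstice; it lies at |ϕ| = 90° − ε = 90° − 22.89° = 67.11°.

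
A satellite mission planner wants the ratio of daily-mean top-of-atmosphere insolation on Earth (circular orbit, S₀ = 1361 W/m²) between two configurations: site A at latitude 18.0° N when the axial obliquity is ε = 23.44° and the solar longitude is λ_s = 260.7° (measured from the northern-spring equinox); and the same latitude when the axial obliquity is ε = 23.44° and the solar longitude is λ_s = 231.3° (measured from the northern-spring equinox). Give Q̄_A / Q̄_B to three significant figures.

— Configuration A (φ=+18.0°):
Solar declination: sin δ = sin ε · sin λ_s = sin 23.44° × sin 260.7° = -0.39256, so δ = -23.114°.
cos H₀ = −tan(+18.0°) tan(-23.114°) = 0.1387, H₀ = 1.4317 rad.
Bracket: H₀ sin φ sin δ + cos φ cos δ sin H₀ = 1.4317×0.30902×-0.39256 + 0.95106×0.91973×0.99034 = -0.173678 + 0.866269 = 0.692591.
Q̄ = (S₀/π) × [bracket] = (1361/π) × 0.692591 = 300.04 W/m².
— Configuration B (φ=+18.0°):
Solar declination: sin δ = sin ε · sin λ_s = sin 23.44° × sin 231.3° = -0.31045, so δ = -18.086°.
cos H₀ = −tan(+18.0°) tan(-18.086°) = 0.1061, H₀ = 1.4645 rad.
Bracket: H₀ sin φ sin δ + cos φ cos δ sin H₀ = 1.4645×0.30902×-0.31045 + 0.95106×0.95059×0.99435 = -0.140497 + 0.898960 = 0.758463.
Q̄ = (S₀/π) × [bracket] = (1361/π) × 0.758463 = 328.58 W/m².
Ratio Q̄_A / Q̄_B = 300.04 / 328.58 = 0.9131.

Q̄_A / Q̄_B ≈ 0.913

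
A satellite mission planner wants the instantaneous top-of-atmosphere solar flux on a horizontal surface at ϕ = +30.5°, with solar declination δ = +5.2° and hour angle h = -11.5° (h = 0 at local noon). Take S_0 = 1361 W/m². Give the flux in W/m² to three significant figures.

1.21e+03 W/m²

cos θ_z = sin ϕ sin δ + cos ϕ cos δ cos h = 0.046000 + 0.840857 = 0.886857.
Flux = S_0 · cos θ_z = 1361 × 0.886857 = 1207 W/m².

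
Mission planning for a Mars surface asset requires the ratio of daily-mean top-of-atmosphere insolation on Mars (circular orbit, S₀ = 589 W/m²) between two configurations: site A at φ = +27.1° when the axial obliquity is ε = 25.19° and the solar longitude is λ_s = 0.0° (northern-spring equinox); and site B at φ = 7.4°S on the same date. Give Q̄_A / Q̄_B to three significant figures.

Q̄_A / Q̄_B ≈ 0.898

— Configuration A (φ=+27.1°):
Solar declination: sin δ = sin ε · sin λ_s = sin 25.19° × sin 0.0° = 0.00000, so δ = +0.000°.
cos H₀ = −tan(+27.1°) tan(+0.000°) = -0.0000, H₀ = 1.5708 rad.
Bracket: H₀ sin φ sin δ + cos φ cos δ sin H₀ = 1.5708×0.45554×0.00000 + 0.89021×1.00000×1.00000 = 0.000000 + 0.890210 = 0.890210.
Q̄ = (S₀/π) × [bracket] = (589/π) × 0.890210 = 166.90 W/m².
— Configuration B (φ=-7.4°):
cos H₀ = −tan(-7.4°) tan(+0.000°) = 0.0000, H₀ = 1.5708 rad.
Bracket: H₀ sin φ sin δ + cos φ cos δ sin H₀ = 1.5708×-0.12880×0.00000 + 0.99167×1.00000×1.00000 = -0.000000 + 0.991670 = 0.991670.
Q̄ = (S₀/π) × [bracket] = (589/π) × 0.991670 = 185.92 W/m².
Ratio Q̄_A / Q̄_B = 166.90 / 185.92 = 0.8977.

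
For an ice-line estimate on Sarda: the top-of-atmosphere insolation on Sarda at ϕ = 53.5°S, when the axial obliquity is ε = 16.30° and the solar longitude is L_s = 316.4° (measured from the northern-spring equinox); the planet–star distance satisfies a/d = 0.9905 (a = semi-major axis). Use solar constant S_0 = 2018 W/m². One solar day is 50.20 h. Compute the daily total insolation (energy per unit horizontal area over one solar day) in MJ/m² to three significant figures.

Solar declination: sin δ = sin ε · sin L_s = sin 16.30° × sin 316.4° = -0.19355, so δ = -11.160°.
cos h₀ = −tan(-53.5°) tan(-11.160°) = -0.2666, h₀ = 1.8407 rad.
Bracket: h₀ sin ϕ sin δ + cos ϕ cos δ sin h₀ = 1.8407×-0.80386×-0.19355 + 0.59482×0.98109×0.96380 = 0.286389 + 0.562447 = 0.848836.
Inverse-square distance factor (a/d)² = 0.9905² = 0.981090.
Q̄ = (S_0/π) × 0.981090 × [bracket] = (2018/π) × 0.981090 × 0.848836 = 534.94 W/m².
Daily total = Q̄ × 50.20 h × 3600 s/h = 534.94 × 50.20 × 3600 / 10⁶ = 96.67 MJ/m².

96.7 MJ/m²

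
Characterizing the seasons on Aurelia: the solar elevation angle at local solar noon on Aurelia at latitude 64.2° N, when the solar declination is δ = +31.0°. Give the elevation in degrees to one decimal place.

At local noon the hour angle is zero, so the zenith angle equals |ϕ − δ| = |+64.2° − (+31.000°)| = 33.200°.
Elevation = 90° − 33.200° = 56.8°.

56.8°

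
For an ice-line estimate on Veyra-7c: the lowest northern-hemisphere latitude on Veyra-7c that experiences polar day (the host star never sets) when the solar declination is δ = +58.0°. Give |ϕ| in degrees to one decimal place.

Polar day requires cos h₀ = −tan ϕ tan δ ≤ −1, i.e. tan ϕ tan δ ≥ 1.
The boundary is |tan ϕ| · |tan δ| = 1, so |ϕ| = 90° − |δ| = 90° − 58.0° = 32.0° in the northern hemisphere.

|ϕ| = 32.0°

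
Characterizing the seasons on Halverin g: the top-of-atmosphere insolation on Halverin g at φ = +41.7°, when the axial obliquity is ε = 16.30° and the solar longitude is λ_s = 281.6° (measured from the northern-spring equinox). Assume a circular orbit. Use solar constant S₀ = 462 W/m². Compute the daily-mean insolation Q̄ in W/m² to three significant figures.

Solar declination: sin δ = sin ε · sin λ_s = sin 16.30° × sin 281.6° = -0.27493, so δ = -15.958°.
cos H₀ = −tan(+41.7°) tan(-15.958°) = 0.2548, H₀ = 1.3132 rad.
Bracket: H₀ sin φ sin δ + cos φ cos δ sin H₀ = 1.3132×0.66523×-0.27493 + 0.74664×0.96146×0.96700 = -0.240173 + 0.694175 = 0.454002.
Q̄ = (S₀/π) × [bracket] = (462/π) × 0.454002 = 66.77 W/m².

Q̄ ≈ 66.8 W/m²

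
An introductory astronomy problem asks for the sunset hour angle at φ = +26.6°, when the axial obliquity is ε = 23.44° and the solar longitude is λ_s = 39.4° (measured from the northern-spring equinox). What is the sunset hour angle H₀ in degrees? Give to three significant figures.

Solar declination: sin δ = sin ε · sin λ_s = sin 23.44° × sin 39.4° = 0.25249, so δ = +14.625°.
cos H₀ = −tan φ · tan δ = −tan(+26.6°) × tan(+14.625°) = -0.1307, so H₀ = 1.7018 rad = 97.51°.

H₀ = 97.5°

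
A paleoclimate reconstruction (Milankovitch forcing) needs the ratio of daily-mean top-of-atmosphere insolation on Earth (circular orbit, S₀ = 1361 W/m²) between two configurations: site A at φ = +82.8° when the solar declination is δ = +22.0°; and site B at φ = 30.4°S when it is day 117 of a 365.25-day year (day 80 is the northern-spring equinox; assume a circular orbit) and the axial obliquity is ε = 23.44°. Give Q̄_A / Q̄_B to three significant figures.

— Configuration A (φ=+82.8°):
cos H₀ = −tan(+82.8°) tan(+22.000°) = -3.1982 ≤ −1 ⇒ polar day, H₀ = π.
Bracket: H₀ sin φ sin δ + cos φ cos δ sin H₀ = 3.1416×0.99211×0.37461 + 0.12533×0.92718×0.00000 = 1.167589 + 0.000000 = 1.167589.
Q̄ = (S₀/π) × [bracket] = (1361/π) × 1.167589 = 505.82 W/m².
— Configuration B (φ=-30.4°):
Solar longitude: λ_s = 360° × (117 − 80)/365.25 = 36.468°.
sin δ = sin 23.44° × sin 36.468° = 0.23644, so δ = +13.676°.
cos H₀ = −tan(-30.4°) tan(+13.676°) = 0.1428, H₀ = 1.4275 rad.
Bracket: H₀ sin φ sin δ + cos φ cos δ sin H₀ = 1.4275×-0.50603×0.23644 + 0.86251×0.97165×0.98976 = -0.170794 + 0.829476 = 0.658682.
Q̄ = (S₀/π) × [bracket] = (1361/π) × 0.658682 = 285.35 W/m².
Ratio Q̄_A / Q̄_B = 505.82 / 285.35 = 1.773.

Q̄_A / Q̄_B ≈ 1.77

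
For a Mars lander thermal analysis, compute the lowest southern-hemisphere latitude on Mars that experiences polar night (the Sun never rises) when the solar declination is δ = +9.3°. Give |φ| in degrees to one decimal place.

Polar night requires cos H₀ = −tan φ tan δ ≥ 1, i.e. tan φ tan δ ≤ −1.
The boundary is |tan φ| · |tan δ| = 1, so |φ| = 90° − |δ| = 90° − 9.3° = 80.7° in the southern hemisphere.

|φ| = 80.7°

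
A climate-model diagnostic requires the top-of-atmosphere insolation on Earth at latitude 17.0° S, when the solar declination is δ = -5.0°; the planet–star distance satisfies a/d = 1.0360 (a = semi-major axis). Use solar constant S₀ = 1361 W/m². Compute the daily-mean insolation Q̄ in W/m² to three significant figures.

cos H₀ = −tan(-17.0°) tan(-5.000°) = -0.0267, H₀ = 1.5975 rad.
Bracket: H₀ sin φ sin δ + cos φ cos δ sin H₀ = 1.5975×-0.29237×-0.08716 + 0.95630×0.99619×0.99964 = 0.040709 + 0.952314 = 0.993023.
Inverse-square distance factor (a/d)² = 1.0360² = 1.073296.
Q̄ = (S₀/π) × 1.073296 × [bracket] = (1361/π) × 1.073296 × 0.993023 = 461.7 W/m².

Q̄ ≈ 462 W/m²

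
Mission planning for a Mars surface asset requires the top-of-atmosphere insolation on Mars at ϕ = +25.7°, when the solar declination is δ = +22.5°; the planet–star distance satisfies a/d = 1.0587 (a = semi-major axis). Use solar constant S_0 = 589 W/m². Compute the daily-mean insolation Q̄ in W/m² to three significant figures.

Q̄ ≈ 233 W/m²

cos h₀ = −tan(+25.7°) tan(+22.500°) = -0.1993, h₀ = 1.7715 rad.
Bracket: h₀ sin ϕ sin δ + cos ϕ cos δ sin h₀ = 1.7715×0.43366×0.38268 + 0.90108×0.92388×0.97993 = 0.293986 + 0.815782 = 1.109768.
Inverse-square distance factor (a/d)² = 1.0587² = 1.120846.
Q̄ = (S_0/π) × 1.120846 × [bracket] = (589/π) × 1.120846 × 1.109768 = 233.2 W/m².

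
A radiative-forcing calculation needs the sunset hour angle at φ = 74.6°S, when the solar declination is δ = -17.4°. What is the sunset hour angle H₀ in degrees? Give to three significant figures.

Sunrise equation: cos H₀ = −tan φ · tan δ = -1.1377 ≤ −1, so the Sun never sets (polar day) and H₀ = π.

H₀ = 180°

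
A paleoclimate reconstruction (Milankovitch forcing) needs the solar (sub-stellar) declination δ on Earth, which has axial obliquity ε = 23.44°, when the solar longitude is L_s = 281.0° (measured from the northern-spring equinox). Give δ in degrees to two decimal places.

sin δ = sin ε · sin L_s = sin 23.44° × sin 281.0° = -0.390480.
δ = arcsin(-0.390480) = -22.98°.

δ = -22.98°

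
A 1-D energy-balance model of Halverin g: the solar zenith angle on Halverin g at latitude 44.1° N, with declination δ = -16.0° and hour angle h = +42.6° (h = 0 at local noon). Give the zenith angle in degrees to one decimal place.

cos θ_z = sin ϕ sin δ + cos ϕ cos δ cos h = -0.191820 + 0.508133 = 0.316313.
θ_z = arccos(0.316313) = 71.6°.

θ_z = 71.6°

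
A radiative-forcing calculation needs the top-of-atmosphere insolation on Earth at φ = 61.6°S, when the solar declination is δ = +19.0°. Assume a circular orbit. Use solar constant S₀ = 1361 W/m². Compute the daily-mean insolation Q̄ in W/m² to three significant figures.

Q̄ ≈ 41.0 W/m²

cos H₀ = −tan(-61.6°) tan(+19.000°) = 0.6368, H₀ = 0.8804 rad.
Bracket: H₀ sin φ sin δ + cos φ cos δ sin H₀ = 0.8804×-0.87965×0.32557 + 0.47562×0.94552×0.77101 = -0.252136 + 0.346730 = 0.094594.
Q̄ = (S₀/π) × [bracket] = (1361/π) × 0.094594 = 40.98 W/m².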